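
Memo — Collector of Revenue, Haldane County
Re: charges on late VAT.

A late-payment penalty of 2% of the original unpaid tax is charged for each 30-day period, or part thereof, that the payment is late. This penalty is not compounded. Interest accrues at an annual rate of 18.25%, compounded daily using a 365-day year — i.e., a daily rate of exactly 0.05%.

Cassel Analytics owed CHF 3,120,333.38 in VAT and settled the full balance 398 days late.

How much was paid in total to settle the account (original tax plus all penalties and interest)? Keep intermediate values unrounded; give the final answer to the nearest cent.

Penalty periods: ⌈398/30⌉ = 14; penalty = 14 × 2% × CHF 3,120,333.38 = CHF 873,693.35…
Interest: CHF 3,120,333.38 × ((1 + 0.0005)^398 − 1) = CHF 3,120,333.38 × 0.22012128… = CHF 686,851.7888…
Total = CHF 3,120,333.38 + CHF 873,693.3464 + CHF 686,851.7888… = CHF 4,680,878.52

CHF 4,680,878.52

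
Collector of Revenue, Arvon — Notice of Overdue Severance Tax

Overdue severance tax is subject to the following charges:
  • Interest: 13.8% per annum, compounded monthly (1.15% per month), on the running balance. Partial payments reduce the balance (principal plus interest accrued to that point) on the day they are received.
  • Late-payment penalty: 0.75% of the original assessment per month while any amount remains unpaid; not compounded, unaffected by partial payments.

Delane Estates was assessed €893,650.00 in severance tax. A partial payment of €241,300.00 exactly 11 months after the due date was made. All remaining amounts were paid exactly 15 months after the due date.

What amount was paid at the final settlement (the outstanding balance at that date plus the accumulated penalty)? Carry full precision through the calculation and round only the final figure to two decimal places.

Balance at month 11: €893,650.0000 × (1 + 0.0115)^11 = €1,013,426.4100…
After €241,300.00 payment: €1,013,426.4100… − €241,300.00 = €772,126.4100…
Balance at month 15: €772,126.4100… × (1 + 0.0115)^4 = €808,261.6179…
Penalty: 15 × 0.75% × €893,650.00 = €100,535.63…
Final settlement = outstanding balance + penalty = €808,261.6179… + €100,535.63… = €908,797.24

€908,797.24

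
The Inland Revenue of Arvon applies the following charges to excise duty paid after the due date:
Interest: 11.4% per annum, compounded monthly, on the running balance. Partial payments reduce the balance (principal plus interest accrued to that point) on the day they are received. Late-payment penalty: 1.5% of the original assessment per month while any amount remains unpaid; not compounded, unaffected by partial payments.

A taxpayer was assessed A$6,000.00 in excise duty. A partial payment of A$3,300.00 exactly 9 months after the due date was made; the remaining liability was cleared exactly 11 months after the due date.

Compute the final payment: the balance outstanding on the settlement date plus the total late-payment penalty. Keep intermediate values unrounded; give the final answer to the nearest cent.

Monthly rate = 11.4% ÷ 12 = 0.95%
Balance at month 9: A$6,000.0000 × (1 + 0.0095)^9 = A$6,532.9323…
After A$3,300.00 payment: A$6,532.9323… − A$3,300.00 = A$3,232.9323…
Balance at month 11: A$3,232.9323… × (1 + 0.0095)^2 = A$3,294.6498…
Penalty: 11 × 1.5% × A$6,000.00 = A$990.00
Final settlement = outstanding balance + penalty = A$3,294.6498… + A$990.00 = A$4,284.65

A$4,284.65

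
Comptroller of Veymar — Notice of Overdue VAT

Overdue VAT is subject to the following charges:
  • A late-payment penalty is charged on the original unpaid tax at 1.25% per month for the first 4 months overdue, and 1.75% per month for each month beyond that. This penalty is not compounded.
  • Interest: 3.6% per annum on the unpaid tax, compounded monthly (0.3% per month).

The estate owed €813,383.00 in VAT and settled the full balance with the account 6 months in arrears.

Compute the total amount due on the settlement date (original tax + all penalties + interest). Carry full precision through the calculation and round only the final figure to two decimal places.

€897,271.70

Penalty, months 1–4: 4 × 1.25% × €813,383.00 = €40,669.15
Penalty, months 5–6: 2 × 1.75% × €813,383.00 = €28,468.41…
Interest: €813,383.00 × ((1 + 0.003)^6 − 1) = €813,383.00 × 0.0181355… = €14,751.1409…
Total = €813,383.00 + €69,137.5550 + €14,751.1409… = €897,271.70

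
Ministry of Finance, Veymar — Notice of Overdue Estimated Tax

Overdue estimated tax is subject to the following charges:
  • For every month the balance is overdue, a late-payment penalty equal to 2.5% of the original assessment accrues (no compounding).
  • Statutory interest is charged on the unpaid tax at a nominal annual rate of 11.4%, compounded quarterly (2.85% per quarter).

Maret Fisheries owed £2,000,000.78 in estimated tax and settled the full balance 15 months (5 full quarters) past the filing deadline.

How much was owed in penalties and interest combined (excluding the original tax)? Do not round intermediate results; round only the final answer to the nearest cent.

Late-payment penalty: 15 × 2.5% × £2,000,000.78 = £750,000.29…
Interest: £2,000,000.78 × ((1 + 0.0285)^5 − 1) = £2,000,000.78 × 0.1508573… = £301,714.7353…
Penalties + interest = £750,000.2925 + £301,714.7353… = £1,051,715.03

£1,051,715.03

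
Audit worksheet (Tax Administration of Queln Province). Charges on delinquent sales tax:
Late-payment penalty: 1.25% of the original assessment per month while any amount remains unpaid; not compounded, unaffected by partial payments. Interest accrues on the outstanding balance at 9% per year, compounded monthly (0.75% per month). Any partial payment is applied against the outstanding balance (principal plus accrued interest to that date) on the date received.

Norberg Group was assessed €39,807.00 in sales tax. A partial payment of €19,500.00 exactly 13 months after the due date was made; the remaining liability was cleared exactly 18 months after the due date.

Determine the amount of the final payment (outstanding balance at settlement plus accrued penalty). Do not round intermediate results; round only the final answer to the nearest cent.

€34,251.90

Balance at month 13: €39,807.0000 × (1 + 0.0075)^13 = €43,867.7300…
After €19,500.00 payment: €43,867.7300… − €19,500.00 = €24,367.7300…
Balance at month 18: €24,367.7300… × (1 + 0.0075)^5 = €25,295.3299…
Penalty: 18 × 1.25% × €39,807.00 = €8,956.58…
Final settlement = outstanding balance + penalty = €25,295.3299… + €8,956.58… = €34,251.90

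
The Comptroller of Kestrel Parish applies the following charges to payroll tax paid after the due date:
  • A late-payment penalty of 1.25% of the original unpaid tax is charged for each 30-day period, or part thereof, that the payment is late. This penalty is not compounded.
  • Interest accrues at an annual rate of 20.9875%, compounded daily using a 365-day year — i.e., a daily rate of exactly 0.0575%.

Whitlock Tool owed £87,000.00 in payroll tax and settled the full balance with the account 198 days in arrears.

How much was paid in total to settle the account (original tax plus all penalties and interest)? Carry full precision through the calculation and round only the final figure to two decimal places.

Penalty periods: ⌈198/30⌉ = 7; penalty = 7 × 1.25% × £87,000.00 = £7,612.50
Interest: £87,000.00 × ((1 + 0.000575)^198 − 1) = £87,000.00 × 0.12054736… = £10,487.6204…
Total = £87,000.00 + £7,612.5000 + £10,487.6204… = £105,100.12

£105,100.12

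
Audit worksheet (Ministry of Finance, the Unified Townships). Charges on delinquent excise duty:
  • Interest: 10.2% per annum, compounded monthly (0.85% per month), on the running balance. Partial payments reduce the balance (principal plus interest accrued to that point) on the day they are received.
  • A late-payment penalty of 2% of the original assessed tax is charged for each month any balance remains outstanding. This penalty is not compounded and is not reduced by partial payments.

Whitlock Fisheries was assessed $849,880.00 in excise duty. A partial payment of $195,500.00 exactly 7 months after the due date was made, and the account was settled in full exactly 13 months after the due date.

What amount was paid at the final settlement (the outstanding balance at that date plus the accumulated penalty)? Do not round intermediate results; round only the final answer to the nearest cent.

Balance at month 7: $849,880.0000 × (1 + 0.0085)^7 = $901,755.7641…
After $195,500.00 payment: $901,755.7641… − $195,500.00 = $706,255.7641…
Balance at month 13: $706,255.7641… × (1 + 0.0085)^6 = $743,048.9429…
Penalty: 13 × 2% × $849,880.00 = $220,968.80
Final settlement = outstanding balance + penalty = $743,048.9429… + $220,968.80 = $964,017.74

$964,017.74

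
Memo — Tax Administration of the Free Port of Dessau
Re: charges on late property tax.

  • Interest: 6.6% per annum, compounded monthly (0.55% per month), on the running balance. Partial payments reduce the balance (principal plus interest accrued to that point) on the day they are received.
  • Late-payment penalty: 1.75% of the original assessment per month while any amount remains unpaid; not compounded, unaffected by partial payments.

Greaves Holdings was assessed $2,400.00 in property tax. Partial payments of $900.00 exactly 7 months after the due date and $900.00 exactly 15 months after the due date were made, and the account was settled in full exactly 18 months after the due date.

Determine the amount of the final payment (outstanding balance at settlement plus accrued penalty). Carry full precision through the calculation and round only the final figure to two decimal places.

Balance at month 7: $2,400.0000 × (1 + 0.0055)^7 = $2,493.9387…
After $900.00 payment: $2,493.9387… − $900.00 = $1,593.9387…
Balance at month 15: $1,593.9387… × (1 + 0.0055)^8 = $1,665.4370…
After $900.00 payment: $1,665.4370… − $900.00 = $765.4370…
Balance at month 18: $765.4370… × (1 + 0.0055)^3 = $778.1363…
Penalty: 18 × 1.75% × $2,400.00 = $756.00
Final settlement = outstanding balance + penalty = $778.1363… + $756.00 = $1,534.14

$1,534.14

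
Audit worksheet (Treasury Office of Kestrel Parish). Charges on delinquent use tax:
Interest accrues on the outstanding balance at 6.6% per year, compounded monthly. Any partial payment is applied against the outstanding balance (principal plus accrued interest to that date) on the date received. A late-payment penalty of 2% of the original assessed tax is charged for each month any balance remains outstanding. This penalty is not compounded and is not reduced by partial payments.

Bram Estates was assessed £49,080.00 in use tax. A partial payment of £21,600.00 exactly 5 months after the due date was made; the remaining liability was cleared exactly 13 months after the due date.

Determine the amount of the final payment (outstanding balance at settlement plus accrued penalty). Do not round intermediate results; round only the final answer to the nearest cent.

£42,899.29

Monthly rate = 6.6% ÷ 12 = 0.55%
Balance at month 5: £49,080.0000 × (1 + 0.0055)^5 = £50,444.6286…
After £21,600.00 payment: £50,444.6286… − £21,600.00 = £28,844.6286…
Balance at month 13: £28,844.6286… × (1 + 0.0055)^8 = £30,138.4942…
Penalty: 13 × 2% × £49,080.00 = £12,760.80
Final settlement = outstanding balance + penalty = £30,138.4942… + £12,760.80 = £42,899.29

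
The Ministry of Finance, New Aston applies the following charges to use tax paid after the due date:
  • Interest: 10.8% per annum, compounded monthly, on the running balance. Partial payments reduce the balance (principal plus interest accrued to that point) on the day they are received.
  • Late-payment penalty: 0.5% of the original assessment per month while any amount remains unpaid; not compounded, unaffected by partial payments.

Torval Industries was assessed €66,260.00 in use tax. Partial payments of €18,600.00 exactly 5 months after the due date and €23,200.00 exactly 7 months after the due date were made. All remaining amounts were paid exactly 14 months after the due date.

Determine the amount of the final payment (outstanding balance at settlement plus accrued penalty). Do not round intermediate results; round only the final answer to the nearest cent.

Monthly rate = 10.8% ÷ 12 = 0.9%
Balance at month 5: €66,260.0000 × (1 + 0.009)^5 = €69,295.8558…
After €18,600.00 payment: €69,295.8558… − €18,600.00 = €50,695.8558…
Balance at month 7: €50,695.8558… × (1 + 0.009)^2 = €51,612.4876…
After €23,200.00 payment: €51,612.4876… − €23,200.00 = €28,412.4876…
Balance at month 14: €28,412.4876… × (1 + 0.009)^7 = €30,251.5354…
Penalty: 14 × 0.5% × €66,260.00 = €4,638.20
Final settlement = outstanding balance + penalty = €30,251.5354… + €4,638.20 = €34,889.74

€34,889.74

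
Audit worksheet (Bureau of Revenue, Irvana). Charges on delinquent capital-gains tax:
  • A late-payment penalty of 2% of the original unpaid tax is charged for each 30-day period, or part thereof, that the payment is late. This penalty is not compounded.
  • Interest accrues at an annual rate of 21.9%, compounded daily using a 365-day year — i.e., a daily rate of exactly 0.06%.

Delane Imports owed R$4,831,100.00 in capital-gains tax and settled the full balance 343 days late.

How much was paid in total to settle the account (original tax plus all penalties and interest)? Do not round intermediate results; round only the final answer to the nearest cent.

Penalty periods: ⌈343/30⌉ = 12; penalty = 12 × 2% × R$4,831,100.00 = R$1,159,464.00
Interest: R$4,831,100.00 × ((1 + 0.0006)^343 − 1) = R$4,831,100.00 × 0.22843166… = R$1,103,576.2049…
Total = R$4,831,100.00 + R$1,159,464.0000 + R$1,103,576.2049… = R$7,094,140.20

R$7,094,140.20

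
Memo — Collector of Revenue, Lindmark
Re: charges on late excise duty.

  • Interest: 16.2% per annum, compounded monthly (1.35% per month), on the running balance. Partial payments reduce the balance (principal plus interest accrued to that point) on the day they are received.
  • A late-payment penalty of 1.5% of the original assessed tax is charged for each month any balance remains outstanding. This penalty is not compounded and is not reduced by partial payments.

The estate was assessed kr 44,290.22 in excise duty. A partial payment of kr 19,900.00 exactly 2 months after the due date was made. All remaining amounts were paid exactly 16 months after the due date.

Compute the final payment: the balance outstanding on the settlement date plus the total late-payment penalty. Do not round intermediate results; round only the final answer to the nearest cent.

Balance at month 2: kr 44,290.2200 × (1 + 0.0135)^2 = kr 45,494.1278…
After kr 19,900.00 payment: kr 45,494.1278… − kr 19,900.00 = kr 25,594.1278…
Balance at month 16: kr 25,594.1278… × (1 + 0.0135)^14 = kr 30,879.6861…
Penalty: 16 × 1.5% × kr 44,290.22 = kr 10,629.65…
Final settlement = outstanding balance + penalty = kr 30,879.6861… + kr 10,629.65… = kr 41,509.34

kr 41,509.34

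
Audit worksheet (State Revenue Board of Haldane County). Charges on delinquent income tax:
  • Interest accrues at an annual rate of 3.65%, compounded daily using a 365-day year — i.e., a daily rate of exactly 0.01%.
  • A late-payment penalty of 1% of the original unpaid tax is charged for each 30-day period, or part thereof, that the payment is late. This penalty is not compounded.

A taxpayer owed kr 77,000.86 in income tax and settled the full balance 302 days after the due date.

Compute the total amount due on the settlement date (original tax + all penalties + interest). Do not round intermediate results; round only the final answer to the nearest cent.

Penalty periods: ⌈302/30⌉ = 11; penalty = 11 × 1% × kr 77,000.86 = kr 8,470.09…
Interest: kr 77,000.86 × ((1 + 0.0001)^302 − 1) = kr 77,000.86 × 0.03065909… = kr 2,360.7762…
Total = kr 77,000.86 + kr 8,470.0946 + kr 2,360.7762… = kr 87,831.73

kr 87,831.73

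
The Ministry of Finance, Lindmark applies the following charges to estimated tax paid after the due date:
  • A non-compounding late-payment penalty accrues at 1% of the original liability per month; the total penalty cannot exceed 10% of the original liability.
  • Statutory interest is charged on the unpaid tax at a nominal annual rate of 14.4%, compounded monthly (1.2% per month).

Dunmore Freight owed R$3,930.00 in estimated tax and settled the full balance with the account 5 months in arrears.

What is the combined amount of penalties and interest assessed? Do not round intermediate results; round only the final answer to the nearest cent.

Penalty: 5 × 1% × R$3,930.00 = R$196.50 (below the 10% cap of R$393.00)
Interest: R$3,930.00 × ((1 + 0.012)^5 − 1) = R$3,930.00 × 0.0614574… = R$241.5275…
Penalties + interest = R$196.5000 + R$241.5275… = R$438.03

R$438.03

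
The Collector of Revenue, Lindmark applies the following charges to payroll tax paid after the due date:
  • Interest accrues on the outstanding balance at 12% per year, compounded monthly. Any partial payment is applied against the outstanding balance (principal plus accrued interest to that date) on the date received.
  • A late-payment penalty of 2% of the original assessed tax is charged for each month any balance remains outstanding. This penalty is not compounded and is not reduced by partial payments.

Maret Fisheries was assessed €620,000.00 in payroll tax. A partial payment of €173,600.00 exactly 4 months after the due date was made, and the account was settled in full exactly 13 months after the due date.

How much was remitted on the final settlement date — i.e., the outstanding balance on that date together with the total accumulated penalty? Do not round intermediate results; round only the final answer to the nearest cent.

Monthly rate = 12% ÷ 12 = 1%
Balance at month 4: €620,000.0000 × (1 + 0.01)^4 = €645,174.4862
After €173,600.00 payment: €645,174.4862 − €173,600.00 = €471,574.4862
Balance at month 13: €471,574.4862 × (1 + 0.01)^9 = €515,754.0705…
Penalty: 13 × 2% × €620,000.00 = €161,200.00
Final settlement = outstanding balance + penalty = €515,754.0705… + €161,200.00 = €676,954.07

€676,954.07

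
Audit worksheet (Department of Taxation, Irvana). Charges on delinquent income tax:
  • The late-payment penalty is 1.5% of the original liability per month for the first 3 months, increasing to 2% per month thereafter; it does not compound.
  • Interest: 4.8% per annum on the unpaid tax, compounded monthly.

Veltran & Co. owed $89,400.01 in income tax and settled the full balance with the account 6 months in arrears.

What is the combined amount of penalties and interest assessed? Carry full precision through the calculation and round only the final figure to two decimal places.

$11,554.17

Penalty, months 1–3: 3 × 1.5% × $89,400.01 = $4,023.00…
Penalty, months 4–6: 3 × 2% × $89,400.01 = $5,364.00…
Interest (4.8%/yr ÷ 12 = 0.4%/month): $89,400.01 × ((1 + 0.004)^6 − 1) = $2,167.1710…
Penalties + interest = $9,387.0011… + $2,167.1710… = $11,554.17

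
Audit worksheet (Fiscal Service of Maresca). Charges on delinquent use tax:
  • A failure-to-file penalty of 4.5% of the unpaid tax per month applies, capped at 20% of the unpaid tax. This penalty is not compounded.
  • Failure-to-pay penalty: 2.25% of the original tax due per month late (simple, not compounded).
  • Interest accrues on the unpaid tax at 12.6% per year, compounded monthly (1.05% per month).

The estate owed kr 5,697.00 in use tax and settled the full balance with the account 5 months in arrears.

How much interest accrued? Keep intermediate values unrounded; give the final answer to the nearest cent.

Interest: kr 5,697.00 × ((1 + 0.0105)^5 − 1) = kr 5,697.00 × 0.0536141… = kr 305.4397…

kr 305.44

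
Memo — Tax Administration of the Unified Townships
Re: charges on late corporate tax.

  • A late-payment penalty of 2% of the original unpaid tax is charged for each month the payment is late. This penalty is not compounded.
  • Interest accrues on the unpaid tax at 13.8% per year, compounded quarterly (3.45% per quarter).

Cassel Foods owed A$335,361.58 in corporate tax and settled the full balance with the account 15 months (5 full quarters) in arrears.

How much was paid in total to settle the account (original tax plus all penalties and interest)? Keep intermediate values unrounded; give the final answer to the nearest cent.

A$497,951.67

Late-payment penalty = 2% × A$335,361.58 × 15 mo = A$100,608.47…
Interest: A$335,361.58 × ((1 + 0.0345)^5 − 1) = A$335,361.58 × 0.1848203… = A$61,981.6173…
Total = A$335,361.58 + A$100,608.4740 + A$61,981.6173… = A$497,951.67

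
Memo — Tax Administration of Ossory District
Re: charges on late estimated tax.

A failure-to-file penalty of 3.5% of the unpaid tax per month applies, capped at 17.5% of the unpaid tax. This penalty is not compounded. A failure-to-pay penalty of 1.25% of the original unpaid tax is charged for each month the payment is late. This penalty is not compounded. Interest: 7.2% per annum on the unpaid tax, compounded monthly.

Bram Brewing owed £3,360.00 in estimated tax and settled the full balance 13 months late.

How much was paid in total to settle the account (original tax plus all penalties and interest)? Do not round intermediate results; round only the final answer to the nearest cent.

Failure-to-file: 13 × 3.5% × £3,360.00 = £1,528.80, capped at 17.5% × £3,360.00 = £588.00
Failure-to-pay penalty: 13 × 1.25% × £3,360.00 = £546.00
Interest (7.2%/yr ÷ 12 = 0.6%/month): £3,360.00 × ((1 + 0.006)^13 − 1) = £271.7256…
Total = £3,360.00 + £1,134.0000 + £271.7256… = £4,765.73

£4,765.73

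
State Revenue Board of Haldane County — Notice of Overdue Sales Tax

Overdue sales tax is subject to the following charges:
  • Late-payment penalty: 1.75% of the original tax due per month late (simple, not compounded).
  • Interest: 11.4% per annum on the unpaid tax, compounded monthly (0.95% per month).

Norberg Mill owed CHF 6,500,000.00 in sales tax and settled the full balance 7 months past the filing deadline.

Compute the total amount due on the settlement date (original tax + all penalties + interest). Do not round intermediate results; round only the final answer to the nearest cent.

Late-payment penalty: 7 × 1.75% × CHF 6,500,000.00 = CHF 796,250.00
Interest: CHF 6,500,000.00 × ((1 + 0.0095)^7 − 1) = CHF 6,500,000.00 × 0.0684255… = CHF 444,766.0414…
Total = CHF 6,500,000.00 + CHF 796,250.0000 + CHF 444,766.0414… = CHF 7,741,016.04

CHF 7,741,016.04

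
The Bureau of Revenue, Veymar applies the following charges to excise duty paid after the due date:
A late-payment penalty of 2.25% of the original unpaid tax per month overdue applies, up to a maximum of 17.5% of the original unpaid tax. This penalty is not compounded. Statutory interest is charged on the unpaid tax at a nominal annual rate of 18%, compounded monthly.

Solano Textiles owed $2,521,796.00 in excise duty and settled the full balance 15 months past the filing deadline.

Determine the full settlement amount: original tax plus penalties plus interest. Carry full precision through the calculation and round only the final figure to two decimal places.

Penalty (uncapped): 15 × 2.25% × $2,521,796.00 = $851,106.15; cap = 17.5% × $2,521,796.00 = $441,314.30 → penalty = $441,314.30
Interest (18%/yr ÷ 12 = 1.5%/month): $2,521,796.00 × ((1 + 0.015)^15 − 1) = $631,034.2248…
Total = $2,521,796.00 + $441,314.3000 + $631,034.2248… = $3,594,144.52

$3,594,144.52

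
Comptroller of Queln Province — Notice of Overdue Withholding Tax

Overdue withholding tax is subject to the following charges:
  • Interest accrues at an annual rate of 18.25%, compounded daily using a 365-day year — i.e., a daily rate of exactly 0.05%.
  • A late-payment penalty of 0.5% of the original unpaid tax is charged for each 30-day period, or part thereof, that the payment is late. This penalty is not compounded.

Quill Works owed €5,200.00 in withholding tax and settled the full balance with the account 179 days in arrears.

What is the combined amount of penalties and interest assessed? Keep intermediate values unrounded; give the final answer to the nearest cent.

€642.73

Penalty periods: ⌈179/30⌉ = 6; penalty = 6 × 0.5% × €5,200.00 = €156.00
Interest: €5,200.00 × ((1 + 0.0005)^179 − 1) = €5,200.00 × 0.09360287… = €486.7349…
Penalties + interest = €156.0000 + €486.7349… = €642.73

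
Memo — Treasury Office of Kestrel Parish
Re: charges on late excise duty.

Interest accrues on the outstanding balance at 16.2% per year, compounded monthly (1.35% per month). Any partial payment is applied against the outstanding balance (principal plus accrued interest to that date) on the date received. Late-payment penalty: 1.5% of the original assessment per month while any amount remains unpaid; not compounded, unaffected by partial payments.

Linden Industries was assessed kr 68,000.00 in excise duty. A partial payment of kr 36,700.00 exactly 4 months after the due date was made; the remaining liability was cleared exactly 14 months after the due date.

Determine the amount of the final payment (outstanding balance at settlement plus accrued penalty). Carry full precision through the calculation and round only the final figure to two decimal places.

kr 54,356.40

Balance at month 4: kr 68,000.0000 × (1 + 0.0135)^4 = kr 71,747.0295…
After kr 36,700.00 payment: kr 71,747.0295… − kr 36,700.00 = kr 35,047.0295…
Balance at month 14: kr 35,047.0295… × (1 + 0.0135)^10 = kr 40,076.4038…
Penalty: 14 × 1.5% × kr 68,000.00 = kr 14,280.00
Final settlement = outstanding balance + penalty = kr 40,076.4038… + kr 14,280.00 = kr 54,356.40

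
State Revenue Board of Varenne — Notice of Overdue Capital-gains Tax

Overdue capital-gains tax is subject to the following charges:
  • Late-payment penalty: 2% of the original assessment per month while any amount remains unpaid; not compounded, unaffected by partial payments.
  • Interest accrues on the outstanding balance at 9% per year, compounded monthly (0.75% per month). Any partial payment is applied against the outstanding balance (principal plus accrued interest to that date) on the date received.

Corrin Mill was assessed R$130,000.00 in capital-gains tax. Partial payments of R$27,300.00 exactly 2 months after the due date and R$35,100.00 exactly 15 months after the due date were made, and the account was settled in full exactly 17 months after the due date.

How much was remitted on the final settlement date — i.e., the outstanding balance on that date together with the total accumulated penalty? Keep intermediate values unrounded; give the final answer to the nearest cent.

Balance at month 2: R$130,000.0000 × (1 + 0.0075)^2 = R$131,957.3125
After R$27,300.00 payment: R$131,957.3125 − R$27,300.00 = R$104,657.3125
Balance at month 15: R$104,657.3125 × (1 + 0.0075)^13 = R$115,333.4520…
After R$35,100.00 payment: R$115,333.4520… − R$35,100.00 = R$80,233.4520…
Balance at month 17: R$80,233.4520… × (1 + 0.0075)^2 = R$81,441.4669…
Penalty: 17 × 2% × R$130,000.00 = R$44,200.00
Final settlement = outstanding balance + penalty = R$81,441.4669… + R$44,200.00 = R$125,641.47

R$125,641.47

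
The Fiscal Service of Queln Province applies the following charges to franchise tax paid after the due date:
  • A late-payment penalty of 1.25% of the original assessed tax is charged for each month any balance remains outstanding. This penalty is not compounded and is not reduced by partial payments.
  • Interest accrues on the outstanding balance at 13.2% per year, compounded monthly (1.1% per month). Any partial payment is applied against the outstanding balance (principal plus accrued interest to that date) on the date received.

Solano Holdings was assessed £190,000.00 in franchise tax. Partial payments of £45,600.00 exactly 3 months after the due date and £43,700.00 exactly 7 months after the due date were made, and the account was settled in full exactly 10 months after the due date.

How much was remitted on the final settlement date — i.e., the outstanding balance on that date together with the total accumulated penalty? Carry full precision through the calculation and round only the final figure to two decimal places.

£141,328.25

Balance at month 3: £190,000.0000 × (1 + 0.011)^3 = £196,339.2229…
After £45,600.00 payment: £196,339.2229… − £45,600.00 = £150,739.2229…
Balance at month 7: £150,739.2229… × (1 + 0.011)^4 = £157,481.9901…
After £43,700.00 payment: £157,481.9901… − £43,700.00 = £113,781.9901…
Balance at month 10: £113,781.9901… × (1 + 0.011)^3 = £117,578.2501…
Penalty: 10 × 1.25% × £190,000.00 = £23,750.00
Final settlement = outstanding balance + penalty = £117,578.2501… + £23,750.00 = £141,328.25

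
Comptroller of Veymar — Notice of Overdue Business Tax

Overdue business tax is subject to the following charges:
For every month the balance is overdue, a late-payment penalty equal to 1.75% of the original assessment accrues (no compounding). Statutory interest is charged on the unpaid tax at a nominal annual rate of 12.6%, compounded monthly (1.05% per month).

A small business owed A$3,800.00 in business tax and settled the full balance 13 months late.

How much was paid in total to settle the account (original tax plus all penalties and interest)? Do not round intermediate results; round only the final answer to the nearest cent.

A$5,217.17

Late-payment penalty: 13 × 1.75% × A$3,800.00 = A$864.50
Interest: A$3,800.00 × ((1 + 0.0105)^13 − 1) = A$3,800.00 × 0.1454394… = A$552.6699…
Total = A$3,800.00 + A$864.5000 + A$552.6699… = A$5,217.17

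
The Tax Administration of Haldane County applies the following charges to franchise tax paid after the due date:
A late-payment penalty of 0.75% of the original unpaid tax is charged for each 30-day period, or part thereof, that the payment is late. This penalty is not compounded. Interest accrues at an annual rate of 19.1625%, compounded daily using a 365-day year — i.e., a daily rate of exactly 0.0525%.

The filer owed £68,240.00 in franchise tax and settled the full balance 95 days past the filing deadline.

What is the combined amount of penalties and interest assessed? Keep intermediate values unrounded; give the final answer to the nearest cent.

£5,536.03

Penalty periods: ⌈95/30⌉ = 4; penalty = 4 × 0.75% × £68,240.00 = £2,047.20
Interest: £68,240.00 × ((1 + 0.000525)^95 − 1) = £68,240.00 × 0.05112594… = £3,488.8341…
Penalties + interest = £2,047.2000 + £3,488.8341… = £5,536.03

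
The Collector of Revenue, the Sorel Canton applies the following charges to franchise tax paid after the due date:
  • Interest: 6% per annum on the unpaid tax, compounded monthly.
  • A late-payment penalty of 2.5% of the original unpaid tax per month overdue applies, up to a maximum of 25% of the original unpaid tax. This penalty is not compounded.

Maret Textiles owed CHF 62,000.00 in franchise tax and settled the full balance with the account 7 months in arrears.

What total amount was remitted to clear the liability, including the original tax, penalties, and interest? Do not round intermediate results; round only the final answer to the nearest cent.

CHF 75,052.82

Penalty: 7 × 2.5% × CHF 62,000.00 = CHF 10,850.00 (below the 25% cap of CHF 15,500.00)
Interest (6%/yr ÷ 12 = 0.5%/month): CHF 62,000.00 × ((1 + 0.005)^7 − 1) = CHF 2,202.8226…
Total = CHF 62,000.00 + CHF 10,850.0000 + CHF 2,202.8226… = CHF 75,052.82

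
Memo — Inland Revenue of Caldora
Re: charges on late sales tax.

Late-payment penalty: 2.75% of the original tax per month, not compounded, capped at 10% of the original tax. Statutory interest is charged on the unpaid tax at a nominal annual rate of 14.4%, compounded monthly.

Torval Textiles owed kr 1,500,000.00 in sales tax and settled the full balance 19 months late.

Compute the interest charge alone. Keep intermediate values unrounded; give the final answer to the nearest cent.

Interest (14.4%/yr ÷ 12 = 1.2%/month): kr 1,500,000.00 × ((1 + 0.012)^19 − 1) = kr 381,572.6715…

kr 381,572.67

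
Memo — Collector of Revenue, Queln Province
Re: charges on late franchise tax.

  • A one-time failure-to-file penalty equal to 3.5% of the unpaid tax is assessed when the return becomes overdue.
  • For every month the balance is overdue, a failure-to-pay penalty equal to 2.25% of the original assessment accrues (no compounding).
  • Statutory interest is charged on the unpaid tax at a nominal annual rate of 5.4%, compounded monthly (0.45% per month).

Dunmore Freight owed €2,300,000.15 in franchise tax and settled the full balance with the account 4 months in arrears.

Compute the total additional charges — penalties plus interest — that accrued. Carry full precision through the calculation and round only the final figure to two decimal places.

Failure-to-file penalty: 3.5% × €2,300,000.15 = €80,500.01…
Failure-to-pay penalty: 4 × 2.25% × €2,300,000.15 = €207,000.01…
Interest: €2,300,000.15 × ((1 + 0.0045)^4 − 1) = €2,300,000.15 × 0.0181219… = €41,680.2920…
Penalties + interest = €287,500.0188… + €41,680.2920… = €329,180.31

€329,180.31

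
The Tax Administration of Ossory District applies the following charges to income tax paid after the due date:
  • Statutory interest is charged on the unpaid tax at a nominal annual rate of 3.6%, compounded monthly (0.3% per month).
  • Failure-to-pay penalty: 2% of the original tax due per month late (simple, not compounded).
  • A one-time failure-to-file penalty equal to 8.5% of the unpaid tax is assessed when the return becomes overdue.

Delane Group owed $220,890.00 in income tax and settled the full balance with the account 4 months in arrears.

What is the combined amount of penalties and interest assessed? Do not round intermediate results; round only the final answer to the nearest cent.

Failure-to-file penalty: 8.5% × $220,890.00 = $18,775.65
Failure-to-pay penalty = 2% × $220,890.00 × 4 mo = $17,671.20
Interest: $220,890.00 × ((1 + 0.003)^4 − 1) = $220,890.00 × 0.0120541… = $2,662.6319…
Penalties + interest = $36,446.8500 + $2,662.6319… = $39,109.48

$39,109.48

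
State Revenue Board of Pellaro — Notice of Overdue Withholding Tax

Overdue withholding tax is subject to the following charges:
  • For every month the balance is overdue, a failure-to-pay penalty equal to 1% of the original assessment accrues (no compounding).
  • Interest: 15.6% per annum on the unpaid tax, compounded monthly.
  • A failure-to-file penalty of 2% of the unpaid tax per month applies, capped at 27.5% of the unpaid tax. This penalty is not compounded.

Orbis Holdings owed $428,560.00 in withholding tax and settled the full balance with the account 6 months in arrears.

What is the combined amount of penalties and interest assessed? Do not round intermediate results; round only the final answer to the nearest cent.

$111,673.90

Failure-to-file: 6 × 2% × $428,560.00 = $51,427.20 (under the 27.5% cap)
Failure-to-pay penalty = 1% × $428,560.00 × 6 mo = $25,713.60
Interest (15.6%/yr ÷ 12 = 1.3%/month): $428,560.00 × ((1 + 0.013)^6 − 1) = $34,533.0951…
Penalties + interest = $77,140.8000 + $34,533.0951… = $111,673.90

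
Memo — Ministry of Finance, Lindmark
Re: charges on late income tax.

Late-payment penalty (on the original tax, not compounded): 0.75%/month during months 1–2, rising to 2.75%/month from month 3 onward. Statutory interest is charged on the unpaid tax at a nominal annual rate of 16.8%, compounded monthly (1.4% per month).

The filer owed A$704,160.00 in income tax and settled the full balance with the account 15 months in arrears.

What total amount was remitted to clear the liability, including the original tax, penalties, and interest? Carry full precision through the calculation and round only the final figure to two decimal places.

A$1,129,742.06

Penalty, months 1–2: 2 × 0.75% × A$704,160.00 = A$10,562.40
Penalty, months 3–15: 13 × 2.75% × A$704,160.00 = A$251,737.20
Interest: A$704,160.00 × ((1 + 0.014)^15 − 1) = A$704,160.00 × 0.2318826… = A$163,282.4596…
Total = A$704,160.00 + A$262,299.6000 + A$163,282.4596… = A$1,129,742.06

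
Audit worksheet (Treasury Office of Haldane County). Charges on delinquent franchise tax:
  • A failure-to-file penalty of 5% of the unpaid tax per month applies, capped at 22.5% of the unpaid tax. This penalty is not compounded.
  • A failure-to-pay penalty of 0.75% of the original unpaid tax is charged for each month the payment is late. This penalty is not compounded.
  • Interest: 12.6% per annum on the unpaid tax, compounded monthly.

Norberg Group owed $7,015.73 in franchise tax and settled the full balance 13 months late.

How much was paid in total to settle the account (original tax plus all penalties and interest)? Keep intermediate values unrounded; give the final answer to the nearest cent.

$10,298.67

Failure-to-file: 13 × 5% × $7,015.73 = $4,560.22…, capped at 22.5% × $7,015.73 = $1,578.54…
Failure-to-pay penalty = 0.75% × $7,015.73 × 13 mo = $684.03…
Interest (12.6%/yr ÷ 12 = 1.05%/month): $7,015.73 × ((1 + 0.0105)^13 − 1) = $1,020.3638…
Total = $7,015.73 + $2,262.5729… + $1,020.3638… = $10,298.67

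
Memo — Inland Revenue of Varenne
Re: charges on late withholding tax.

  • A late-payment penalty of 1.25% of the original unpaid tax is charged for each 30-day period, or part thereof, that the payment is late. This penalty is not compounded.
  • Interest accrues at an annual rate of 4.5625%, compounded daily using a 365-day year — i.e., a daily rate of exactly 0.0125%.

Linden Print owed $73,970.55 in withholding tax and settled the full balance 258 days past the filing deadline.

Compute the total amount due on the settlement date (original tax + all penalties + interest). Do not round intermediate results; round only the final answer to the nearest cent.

$84,716.52

Penalty periods: ⌈258/30⌉ = 9; penalty = 9 × 1.25% × $73,970.55 = $8,321.69…
Interest: $73,970.55 × ((1 + 0.000125)^258 − 1) = $73,970.55 × 0.03277359… = $2,424.2801…
Total = $73,970.55 + $8,321.6869… + $2,424.2801… = $84,716.52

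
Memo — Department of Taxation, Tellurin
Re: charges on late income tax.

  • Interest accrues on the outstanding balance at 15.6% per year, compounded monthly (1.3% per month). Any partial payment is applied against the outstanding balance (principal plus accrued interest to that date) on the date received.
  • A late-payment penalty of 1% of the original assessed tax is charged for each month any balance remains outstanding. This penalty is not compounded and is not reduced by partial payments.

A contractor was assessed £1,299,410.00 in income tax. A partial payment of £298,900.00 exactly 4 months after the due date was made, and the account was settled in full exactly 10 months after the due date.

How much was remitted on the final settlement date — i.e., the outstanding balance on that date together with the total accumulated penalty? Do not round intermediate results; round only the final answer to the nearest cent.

Balance at month 4: £1,299,410.0000 × (1 + 0.013)^4 = £1,368,308.3781…
After £298,900.00 payment: £1,368,308.3781… − £298,900.00 = £1,069,408.3781…
Balance at month 10: £1,069,408.3781… × (1 + 0.013)^6 = £1,155,580.6321…
Penalty: 10 × 1% × £1,299,410.00 = £129,941.00
Final settlement = outstanding balance + penalty = £1,155,580.6321… + £129,941.00 = £1,285,521.63

£1,285,521.63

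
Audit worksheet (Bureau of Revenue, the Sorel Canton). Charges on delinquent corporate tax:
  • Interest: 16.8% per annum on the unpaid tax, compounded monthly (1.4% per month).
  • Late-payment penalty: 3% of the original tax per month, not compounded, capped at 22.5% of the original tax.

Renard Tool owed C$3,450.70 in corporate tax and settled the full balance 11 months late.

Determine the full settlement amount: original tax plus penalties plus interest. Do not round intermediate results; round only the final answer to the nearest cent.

C$4,797.32

Penalty (uncapped): 11 × 3% × C$3,450.70 = C$1,138.73…; cap = 22.5% × C$3,450.70 = C$776.41… → penalty = C$776.41…
Interest: C$3,450.70 × ((1 + 0.014)^11 − 1) = C$3,450.70 × 0.1652457… = C$570.2133…
Total = C$3,450.70 + C$776.4075 + C$570.2133… = C$4,797.32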